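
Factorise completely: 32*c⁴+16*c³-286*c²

Pull out the common factor 2*c², then factor the remaining trinomial.

2*c²*(4*c+13)*(4*c-11)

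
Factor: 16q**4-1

(2q)⁴ − (1)⁴ = ((2q)² − (1)²)((2q)² + (1)²); the first factor splits again, the second (4q**2+1) is irreducible.

(2q+1)(2q-1)(4q**2+1)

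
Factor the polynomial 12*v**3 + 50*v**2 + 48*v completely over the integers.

2*v*(2*v + 3)*(3*v + 8)

Pull out the common factor 2*v, then factor the remaining trinomial.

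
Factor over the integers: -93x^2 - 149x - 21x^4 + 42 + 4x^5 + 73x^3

Trying the rational-root candidates, x = 1/4 is a root, so (4x - 1) is a factor; dividing leaves x^4 - 5x^3 + 17x^2 - 19x - 42.
Next, x = 3 is a root, giving the factor (x - 3) and quotient x^3 - 2x^2 + 11x + 14.
Continuing, x = -1 is a root, giving the factor (x + 1) and quotient x^2 - 3x + 14.
The quadratic x^2 - 3x + 14 has discriminant -47 < 0 and is irreducible over ℤ.

(4x - 1)(x + 1)(x - 3)(x^2 - 3x + 14)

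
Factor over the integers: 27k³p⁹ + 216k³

27k³(p³ + 2)(p⁶ - 2p³ + 4)

Pull out the common factor 27k³, leaving p⁹ + 8.
Recognize a sum of cubes with the parts p³ and 2.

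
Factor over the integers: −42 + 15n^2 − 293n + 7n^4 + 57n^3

Trying the rational-root candidates, n = −7 is a root, so (n + 7) is a factor; dividing leaves 7n^3 + 8n^2 − 41n − 6.
Next, n = −1/7 is a root, giving the factor (7n + 1) and quotient n^2 + n − 6.
The remaining quadratic factors as (n − 2)(n + 3).

(7n + 1)(n + 3)(n + 7)(n − 2)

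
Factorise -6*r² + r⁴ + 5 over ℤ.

(r + 1)*(r - 1)*(r² - 5)

Substitute u = r² to get a quadratic in u, then factor.
r² - 5 is irreducible over ℤ (5 is not a perfect square).
r² - 1 is a difference of squares.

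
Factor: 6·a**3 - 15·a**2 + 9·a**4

Pull out the common factor 3·a**2, then factor the remaining trinomial.

3·a**2·(3·a + 5)·(a - 1)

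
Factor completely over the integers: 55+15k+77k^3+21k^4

(3k+11)(7k^3+5)

Group as (21k^4+15k) + (77k^3+55) = 3k(7k^3+5) + 11(7k^3+5).
Both groups share the factor (7k^3+5).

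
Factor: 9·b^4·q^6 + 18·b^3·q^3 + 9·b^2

Pull out the common factor 9·b^2, leaving b^2·q^6 + 2·b·q^3 + 1.
Recognize a perfect-square trinomial with the parts 1 and b·q^3.

9·b^2·(b·q^3 + 1)^2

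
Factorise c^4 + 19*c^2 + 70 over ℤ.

(c^2 + 14)*(c^2 + 5)

Substitute u = c^2 to get a quadratic in u, then factor.
c^2 + 14 is irreducible over ℤ (always positive, so no real roots).
c^2 + 5 is irreducible over ℤ (always positive, so no real roots).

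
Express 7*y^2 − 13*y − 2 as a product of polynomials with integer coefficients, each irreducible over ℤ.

(7*y + 1)*(y − 2)

Need a pair with product 7·(−2) = −14 and sum −13: that's 1 and −14.
Split the middle term: 7*y^2 + y − 14*y − 2 = y*(7*y + 1) − 2*(7*y + 1).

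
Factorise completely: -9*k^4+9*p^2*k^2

9*k^2*(p-k)*(p+k)

Every term has a factor of 9*k^2. Then p^2-k^2 = (p)² − (k)².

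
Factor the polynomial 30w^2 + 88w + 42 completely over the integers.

Pull out the common factor 2, then factor the remaining trinomial.

2(3w + 7)(5w + 3)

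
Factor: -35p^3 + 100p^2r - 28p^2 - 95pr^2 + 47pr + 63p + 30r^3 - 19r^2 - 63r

Group: 5p(-7p^2 + 13pr + 7p - 6r^2 - 7r) + (-5r + 9)(-7p^2 + 13pr + 7p - 6r^2 - 7r); both groups contain (-7p^2 + 13pr + 7p - 6r^2 - 7r), so (5p - 5r + 9) is a factor with cofactor -7p^2 + 13pr + 7p - 6r^2 - 7r.
The cofactor groups again: -7p^2 + 13pr + 7p - 6r^2 - 7r = -7p(p - r) + (6r + 7)(p - r); both groups contain (p - r), giving -(7p - 6r - 7)(p - r).

-(5p - 5r + 9)(7p - 6r - 7)(p - r)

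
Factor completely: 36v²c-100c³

4c(3v-5c)(3v+5c)

Factor out 4c, leaving 9v²-25c², which is a difference of two squares.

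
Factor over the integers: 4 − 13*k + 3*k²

(3*k − 1)*(k − 4)

Need a pair with product 3·4 = 12 and sum −13: that's −1 and −12.
Split the middle term: 3*k² − k − 12*k + 4 = k*(3*k − 1) − 4*(3*k − 1).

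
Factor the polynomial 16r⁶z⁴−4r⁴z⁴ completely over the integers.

4r⁴z⁴(2r+1)(2r−1)

Every term has a factor of 4r⁴z⁴; factoring it out leaves 4r²−1.
Recognize a difference of squares with the parts 2r and 1.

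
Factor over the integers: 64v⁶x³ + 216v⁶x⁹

Every term has a factor of 8v⁶x³; factoring it out leaves 27x⁶ + 8.
Recognize a sum of cubes with the parts 2 and 3x².

8v⁶x³(3x² + 2)(9x⁴ − 6x² + 4)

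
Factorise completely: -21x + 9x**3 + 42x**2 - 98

Group as (9x**3 - 21x) + (42x**2 - 98) = 3x(3x**2 - 7) + 14(3x**2 - 7).
Both groups share the factor (3x**2 - 7).

(3x + 14)(3x**2 - 7)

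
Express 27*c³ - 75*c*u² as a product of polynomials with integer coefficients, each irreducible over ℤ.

Pull out the common factor 3*c; 9*c² - 25*u² is a difference of squares.

3*c*(3*c + 5*u)*(3*c - 5*u)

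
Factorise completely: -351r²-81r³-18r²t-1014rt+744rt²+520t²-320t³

-(3r+10t)(3r-8t+13)(9r-4t)

Group: 9r(-9r²-6rt-39r+80t²-130t) - 4t(-9r²-6rt-39r+80t²-130t); both groups contain (-9r²-6rt-39r+80t²-130t), so (9r-4t) is a factor with cofactor -9r²-6rt-39r+80t²-130t.
The cofactor groups again: -9r²-6rt-39r+80t²-130t = -3r(3r+10t) + (8t-13)(3r+10t); both groups contain (3r+10t), giving -(3r-8t+13)(3r+10t).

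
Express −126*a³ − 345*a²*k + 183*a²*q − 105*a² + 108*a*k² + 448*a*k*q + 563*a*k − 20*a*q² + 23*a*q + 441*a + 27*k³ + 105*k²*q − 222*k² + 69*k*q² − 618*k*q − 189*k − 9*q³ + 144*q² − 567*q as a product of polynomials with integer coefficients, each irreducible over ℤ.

−(3*a + 9*k − q + 7)*(6*a + k + q − 9)*(7*a − 3*k − 9*q)

Group: 6*a*(−21*a² − 54*a*k + 34*a*q − 49*a + 27*k² + 78*k*q + 21*k − 9*q² + 63*q) + (k + q − 9)*(−21*a² − 54*a*k + 34*a*q − 49*a + 27*k² + 78*k*q + 21*k − 9*q² + 63*q); both groups contain (−21*a² − 54*a*k + 34*a*q − 49*a + 27*k² + 78*k*q + 21*k − 9*q² + 63*q), so (6*a + k + q − 9) is a factor with cofactor −21*a² − 54*a*k + 34*a*q − 49*a + 27*k² + 78*k*q + 21*k − 9*q² + 63*q.
The cofactor groups again: −21*a² − 54*a*k + 34*a*q − 49*a + 27*k² + 78*k*q + 21*k − 9*q² + 63*q = −7*a*(3*a + 9*k − q + 7) + (3*k + 9*q)*(3*a + 9*k − q + 7); both groups contain (3*a + 9*k − q + 7), giving −(7*a − 3*k − 9*q)*(3*a + 9*k − q + 7).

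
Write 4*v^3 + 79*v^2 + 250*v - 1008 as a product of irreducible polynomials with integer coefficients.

(4*v - 9)*(v + 14)*(v + 8)

Testing divisors of the constant over divisors of the leading coefficient, v = -8 is a root, so (v + 8) divides it; the quotient is 4*v^2 + 47*v - 126.
The remaining quadratic factors as (v + 14)(4*v - 9).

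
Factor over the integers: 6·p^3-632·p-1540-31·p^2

(2·p+11)·(3·p+10)·(p-14)

Testing divisors of the constant over divisors of the leading coefficient, p = 14 is a root, giving the factor (p-14) and quotient 6·p^2+53·p+110.
The remaining quadratic factors as (3·p+10)(2·p+11).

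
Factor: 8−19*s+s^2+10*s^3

By the rational root theorem, s = −8/5 is a root, so (5*s+8) divides it; the quotient is 2*s^2−3*s+1.
The remaining quadratic factors as (s−1)(2*s−1).

(2*s−1)*(5*s+8)*(s−1)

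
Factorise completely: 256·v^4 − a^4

(4·v)⁴ − (a)⁴ = ((4·v)² − (a)²)((4·v)² + (a)²); the first factor splits again, the second (16·v^2 + a^2) is irreducible.

(4·v − a)·(4·v + a)·(16·v^2 + a^2)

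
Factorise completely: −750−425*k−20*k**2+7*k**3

(7*k+15)*(k+5)*(k−10)

By the rational root theorem, k = −5 is a root, so (k+5) divides it; the quotient is 7*k**2−55*k−150.
The remaining quadratic factors as (7*k+15)(k−10).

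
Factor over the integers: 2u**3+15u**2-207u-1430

By the rational root theorem, u = 10 is a root, so (u-10) is a factor; dividing leaves 2u**2+35u+143.
The remaining quadratic factors as (2u+13)(u+11).

(2u+13)(u+11)(u-10)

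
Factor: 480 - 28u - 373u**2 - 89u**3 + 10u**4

(2u + 5)(5u + 8)(u - 1)(u - 12)

Trying the rational-root candidates, u = 12 is a root, so (u - 12) is a factor; dividing leaves 10u**3 + 31u**2 - u - 40.
Continuing, u = 1 is a root, so (u - 1) divides it; the quotient is 10u**2 + 41u + 40.
The remaining quadratic factors as (2u + 5)(5u + 8).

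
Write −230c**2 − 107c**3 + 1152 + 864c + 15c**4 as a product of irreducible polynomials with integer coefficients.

By the rational root theorem, c = −8/3 is a root, so (3c + 8) divides it; the quotient is 5c**3 − 49c**2 + 54c + 144.
Then c = 8 is a root, giving the factor (c − 8) and quotient 5c**2 − 9c − 18.
The remaining quadratic factors as (c − 3)(5c + 6).

(3c + 8)(5c + 6)(c − 3)(c − 8)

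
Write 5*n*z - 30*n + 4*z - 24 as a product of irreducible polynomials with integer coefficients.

(5*n + 4)*(z - 6)

Group as (5*n*z - 30*n) + (4*z - 24) = 5*n*(z - 6) + 4*(z - 6).
Both groups share the factor (z - 6).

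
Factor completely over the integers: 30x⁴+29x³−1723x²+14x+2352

Trying the rational-root candidates, x = −8 is a root, so (x+8) divides it; the quotient is 30x³−211x²−35x+294.
Then x = 6/5 is a root, giving the factor (5x−6) and quotient 6x²−35x−49.
The remaining quadratic factors as (6x+7)(x−7).

(5x−6)(6x+7)(x+8)(x−7)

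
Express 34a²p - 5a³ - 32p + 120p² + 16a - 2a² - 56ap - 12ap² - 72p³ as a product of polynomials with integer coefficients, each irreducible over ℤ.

Group: 5a(-a² + 8ap - 2a - 12p² + 4p) + (6p - 8)(-a² + 8ap - 2a - 12p² + 4p); both groups contain (-a² + 8ap - 2a - 12p² + 4p), so (5a + 6p - 8) is a factor with cofactor -a² + 8ap - 2a - 12p² + 4p.
The cofactor groups again: -a² + 8ap - 2a - 12p² + 4p = -a(a - 2p) + (6p - 2)(a - 2p); both groups contain (a - 2p), giving -(a - 6p + 2)(a - 2p).

-(5a + 6p - 8)(a - 2p)(a - 6p + 2)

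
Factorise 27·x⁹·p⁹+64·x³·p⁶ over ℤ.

Every term has a factor of x³·p⁶; factoring it out leaves 27·x⁶·p³+64.
Recognize a sum of cubes with the parts 3·x²·p and 4.

p⁶·x³·(3·x²·p+4)·(9·x⁴·p²−12·x²·p+16)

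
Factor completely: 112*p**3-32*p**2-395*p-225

Trying the rational-root candidates, p = -5/4 is a root, giving the factor (4*p+5) and quotient 28*p**2-43*p-45.
The remaining quadratic factors as (7*p+5)(4*p-9).

(4*p+5)*(4*p-9)*(7*p+5)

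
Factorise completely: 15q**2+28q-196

Need a pair with product 15·(-196) = -2940 and sum 28: that's -42 and 70.
Split the middle term: 15q**2-42q + 70q-196 = 3q(5q-14) + 14(5q-14).

(3q+14)(5q-14)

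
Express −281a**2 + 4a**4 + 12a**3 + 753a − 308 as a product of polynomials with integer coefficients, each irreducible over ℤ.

(2a − 1)(2a − 7)(a + 11)(a − 4)

By the rational root theorem, a = −11 is a root, giving the factor (a + 11) and quotient 4a**3 − 32a**2 + 71a − 28.
Next, a = 1/2 is a root, giving the factor (2a − 1) and quotient 2a**2 − 15a + 28.
The remaining quadratic factors as (2a − 7)(a − 4).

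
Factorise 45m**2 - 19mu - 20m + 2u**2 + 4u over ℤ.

Group: 9m(5m - u) + (-2u - 4)(5m - u); both groups contain (5m - u).

(5m - u)(9m - 2u - 4)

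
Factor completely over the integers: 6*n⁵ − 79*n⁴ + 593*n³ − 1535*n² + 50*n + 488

(2*n + 1)*(3*n − 2)*(n − 4)*(n² − 9*n + 61)

Trying the rational-root candidates, n = −1/2 is a root, giving the factor (2*n + 1) and quotient 3*n⁴ − 41*n³ + 317*n² − 926*n + 488.
Then n = 2/3 is a root, so (3*n − 2) divides it; the quotient is n³ − 13*n² + 97*n − 244.
Continuing, n = 4 is a root, giving the factor (n − 4) and quotient n² − 9*n + 61.
The quadratic n² − 9*n + 61 has discriminant −163 < 0 and is irreducible over ℤ.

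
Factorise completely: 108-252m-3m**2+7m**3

Trying the rational-root candidates, m = 3/7 is a root, so (7m-3) is a factor; dividing leaves m**2-36.
The remaining quadratic factors as (m+6)(m-6).

(7m-3)(m+6)(m-6)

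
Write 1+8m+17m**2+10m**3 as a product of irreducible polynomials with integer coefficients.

By the rational root theorem, m = −1/2 is a root, so (2m+1) is a factor; dividing leaves 5m**2+6m+1.
The remaining quadratic factors as (m+1)(5m+1).

(2m+1)(5m+1)(m+1)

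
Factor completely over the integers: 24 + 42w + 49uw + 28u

Group as (49uw + 28u) + (42w + 24) = 7u(7w + 4) + 6(7w + 4).
Both groups share the factor (7w + 4).

(7u + 6)(7w + 4)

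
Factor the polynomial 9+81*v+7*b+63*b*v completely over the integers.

(7*b+9)*(9*v+1)

Group as (63*b*v+7*b) + (81*v+9) = 7*b*(9*v+1) + 9*(9*v+1).
Both groups share the factor (9*v+1).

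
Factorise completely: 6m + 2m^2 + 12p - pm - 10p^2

-(5p - 2m - 6)(2p + m)

Group: -5p(2p + m) + (2m + 6)(2p + m); both groups contain (2p + m).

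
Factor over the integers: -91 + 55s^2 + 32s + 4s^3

(4s + 7)(s + 13)(s - 1)

Trying the rational-root candidates, s = -7/4 is a root, giving the factor (4s + 7) and quotient s^2 + 12s - 13.
The remaining quadratic factors as (s - 1)(s + 13).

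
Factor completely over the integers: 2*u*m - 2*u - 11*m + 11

Group as (2*u*m - 2*u) + (-11*m + 11) = 2*u*(m - 1) - 11*(m - 1).
Both groups share the factor (m - 1).

(2*u - 11)*(m - 1)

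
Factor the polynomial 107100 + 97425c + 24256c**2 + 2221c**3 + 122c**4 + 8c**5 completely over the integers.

(2c + 15)(4c + 7)(c + 5)(c**2 + c + 204)

Among the possible rational roots, c = -7/4 is a root, so (4c + 7) divides it; the quotient is 2c**4 + 27c**3 + 508c**2 + 5175c + 15300.
Then c = -15/2 is a root, so (2c + 15) is a factor; dividing leaves c**3 + 6c**2 + 209c + 1020.
Then c = -5 is a root, so (c + 5) divides it; the quotient is c**2 + c + 204.
The quadratic c**2 + c + 204 has discriminant -815 < 0 and is irreducible over ℤ.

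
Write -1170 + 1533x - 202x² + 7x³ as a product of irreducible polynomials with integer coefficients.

Testing divisors of the constant over divisors of the leading coefficient, x = 6/7 is a root, so (7x - 6) is a factor; dividing leaves x² - 28x + 195.
The remaining quadratic factors as (x - 15)(x - 13).

(7x - 6)(x - 13)(x - 15)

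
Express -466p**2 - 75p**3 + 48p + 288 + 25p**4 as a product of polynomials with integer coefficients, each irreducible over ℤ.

(5p + 4)(5p - 4)(p + 3)(p - 6)

Testing divisors of the constant over divisors of the leading coefficient, p = 6 is a root, so (p - 6) divides it; the quotient is 25p**3 + 75p**2 - 16p - 48.
Next, p = -4/5 is a root, giving the factor (5p + 4) and quotient 5p**2 + 11p - 12.
The remaining quadratic factors as (p + 3)(5p - 4).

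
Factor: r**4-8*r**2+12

(r**2-2)*(r**2-6)

Substitute u = r**2 to get a quadratic in u, then factor.
r**2-2 is irreducible over ℤ (2 is not a perfect square).
r**2-6 is irreducible over ℤ (6 is not a perfect square).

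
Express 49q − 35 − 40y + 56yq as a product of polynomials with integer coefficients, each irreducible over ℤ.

Group as (56yq − 40y) + (49q − 35) = 8y(7q − 5) + 7(7q − 5).
Both groups share the factor (7q − 5).

(7q − 5)(8y + 7)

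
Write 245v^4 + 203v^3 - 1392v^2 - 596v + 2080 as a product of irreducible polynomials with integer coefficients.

(5v - 8)(7v + 13)(7v - 10)(v + 2)

Trying the rational-root candidates, v = 10/7 is a root, so (7v - 10) divides it; the quotient is 35v^3 + 79v^2 - 86v - 208.
Next, v = 8/5 is a root, so (5v - 8) is a factor; dividing leaves 7v^2 + 27v + 26.
The remaining quadratic factors as (7v + 13)(v + 2).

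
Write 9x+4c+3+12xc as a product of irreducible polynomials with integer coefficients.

(3x+1)(4c+3)

Group as (12xc+9x) + (4c+3) = 3x(4c+3) + (4c+3).
Both groups share the factor (4c+3).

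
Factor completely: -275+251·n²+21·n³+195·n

(3·n+5)·(7·n-5)·(n+11)

By the rational root theorem, n = 5/7 is a root, giving the factor (7·n-5) and quotient 3·n²+38·n+55.
The remaining quadratic factors as (n+11)(3·n+5).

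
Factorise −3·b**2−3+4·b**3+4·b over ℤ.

Group as (4·b**3+4·b) + (−3·b**2−3) = 4·b·(b**2+1) − 3·(b**2+1).
Both groups share the factor (b**2+1).

(4·b−3)·(b**2+1)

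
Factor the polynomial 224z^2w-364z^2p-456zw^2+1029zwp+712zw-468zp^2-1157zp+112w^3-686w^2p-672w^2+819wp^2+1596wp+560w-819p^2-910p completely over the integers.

Group: 7z(32zw-52zp-56w^2+91wp+56w-91p) + (-2w+9p+10)(32zw-52zp-56w^2+91wp+56w-91p); both groups contain (32zw-52zp-56w^2+91wp+56w-91p), so (7z-2w+9p+10) is a factor with cofactor 32zw-52zp-56w^2+91wp+56w-91p.
The cofactor groups again: 32zw-52zp-56w^2+91wp+56w-91p = 8w(4z-7w+7) - 13p(4z-7w+7); both groups contain (4z-7w+7), giving (8w-13p)(4z-7w+7).

(8w-13p)(4z-7w+7)(7z-2w+9p+10)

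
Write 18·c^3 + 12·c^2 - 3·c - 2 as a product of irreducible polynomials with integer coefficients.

Group as (18·c^3 - 3·c) + (12·c^2 - 2) = 3·c·(6·c^2 - 1) + 2·(6·c^2 - 1).
Both groups share the factor (6·c^2 - 1).

(3·c + 2)·(6·c^2 - 1)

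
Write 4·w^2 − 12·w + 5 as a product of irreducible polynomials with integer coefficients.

Need a pair with product 4·5 = 20 and sum −12: that's −10 and −2.
Split the middle term: 4·w^2 − 10·w − 2·w + 5 = 2·w·(2·w − 5) − (2·w − 5).

(2·w − 1)·(2·w − 5)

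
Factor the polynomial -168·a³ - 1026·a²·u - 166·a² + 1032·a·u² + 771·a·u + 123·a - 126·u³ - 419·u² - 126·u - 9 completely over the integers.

Group: 7·a·(-24·a² - 150·a·u - 34·a + 126·u² + 41·u + 3) + (-u - 3)·(-24·a² - 150·a·u - 34·a + 126·u² + 41·u + 3); both groups contain (-24·a² - 150·a·u - 34·a + 126·u² + 41·u + 3), so (7·a - u - 3) is a factor with cofactor -24·a² - 150·a·u - 34·a + 126·u² + 41·u + 3.
The cofactor groups again: -24·a² - 150·a·u - 34·a + 126·u² + 41·u + 3 = -12·a·(2·a + 14·u + 3) + (9·u + 1)·(2·a + 14·u + 3); both groups contain (2·a + 14·u + 3), giving -(12·a - 9·u - 1)·(2·a + 14·u + 3).

-(12·a - 9·u - 1)·(2·a + 14·u + 3)·(7·a - u - 3)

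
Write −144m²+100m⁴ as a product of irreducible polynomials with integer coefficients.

4m²(5m+6)(5m−6)

Factor out 4m², leaving 25m²−36, which is a difference of two squares.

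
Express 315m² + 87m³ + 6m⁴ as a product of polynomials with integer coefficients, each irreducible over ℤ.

Pull out the common factor 3m², then factor the remaining trinomial.

3m²(2m + 15)(m + 7)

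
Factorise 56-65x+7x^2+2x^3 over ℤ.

(2x-7)(x+8)(x-1)

Among the possible rational roots, x = 1 is a root, so (x-1) is a factor; dividing leaves 2x^2+9x-56.
The remaining quadratic factors as (2x-7)(x+8).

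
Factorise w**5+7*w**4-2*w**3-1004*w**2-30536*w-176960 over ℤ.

(w+10)*(w+8)*(w-14)*(w**2+3*w+158)

By the rational root theorem, w = -8 is a root, so (w+8) divides it; the quotient is w**4-w**3+6*w**2-1052*w-22120.
Next, w = 14 is a root, so (w-14) divides it; the quotient is w**3+13*w**2+188*w+1580.
Next, w = -10 is a root, so (w+10) divides it; the quotient is w**2+3*w+158.
The quadratic w**2+3*w+158 has discriminant -623 < 0 and is irreducible over ℤ.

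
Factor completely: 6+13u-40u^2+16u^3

Testing divisors of the constant over divisors of the leading coefficient, u = 3/4 is a root, so (4u-3) divides it; the quotient is 4u^2-7u-2.
The remaining quadratic factors as (4u+1)(u-2).

(4u+1)(4u-3)(u-2)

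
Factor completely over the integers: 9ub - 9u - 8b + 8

(9u - 8)(b - 1)

Group as (9ub - 9u) + (-8b + 8) = 9u(b - 1) - 8(b - 1).
Both groups share the factor (b - 1).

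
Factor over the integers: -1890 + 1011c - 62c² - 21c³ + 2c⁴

Among the possible rational roots, c = -7 is a root, giving the factor (c + 7) and quotient 2c³ - 35c² + 183c - 270.
Continuing, c = 9 is a root, so (c - 9) divides it; the quotient is 2c² - 17c + 30.
The remaining quadratic factors as (c - 6)(2c - 5).

(2c - 5)(c + 7)(c - 6)(c - 9)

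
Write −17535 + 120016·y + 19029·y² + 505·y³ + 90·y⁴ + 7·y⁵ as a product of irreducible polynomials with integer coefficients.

Testing divisors of the constant over divisors of the leading coefficient, y = −15 is a root, giving the factor (y + 15) and quotient 7·y⁴ − 15·y³ + 730·y² + 8079·y − 1169.
Then y = −7 is a root, giving the factor (y + 7) and quotient 7·y³ − 64·y² + 1178·y − 167.
Next, y = 1/7 is a root, so (7·y − 1) is a factor; dividing leaves y² − 9·y + 167.
The quadratic y² − 9·y + 167 has discriminant −587 < 0 and is irreducible over ℤ.

(7·y − 1)·(y + 15)·(y + 7)·(y² − 9·y + 167)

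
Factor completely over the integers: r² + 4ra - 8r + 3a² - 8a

Group: r(r + 3a - 8) + a(r + 3a - 8); both groups contain (r + 3a - 8).

(r + 3a - 8)(r + a)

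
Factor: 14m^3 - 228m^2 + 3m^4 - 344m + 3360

Testing divisors of the constant over divisors of the leading coefficient, m = -10 is a root, so (m + 10) is a factor; dividing leaves 3m^3 - 16m^2 - 68m + 336.
Then m = -14/3 is a root, so (3m + 14) is a factor; dividing leaves m^2 - 10m + 24.
The remaining quadratic factors as (m - 6)(m - 4).

(3m + 14)(m + 10)(m - 4)(m - 6)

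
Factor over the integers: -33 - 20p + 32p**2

(4p + 3)(8p - 11)

Need a pair with product 32·(-33) = -1056 and sum -20: that's -44 and 24.
Split the middle term: 32p**2 - 44p + 24p - 33 = 4p(8p - 11) + 3(8p - 11).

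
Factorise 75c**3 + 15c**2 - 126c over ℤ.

Pull out the common factor 3c, then factor the remaining trinomial.

3c(5c + 7)(5c - 6)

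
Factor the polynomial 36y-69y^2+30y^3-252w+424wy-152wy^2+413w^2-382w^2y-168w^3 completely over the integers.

Group: 3w(-56w^2-34wy+63w+6y^2-9y) + (5y-4)(-56w^2-34wy+63w+6y^2-9y); both groups contain (-56w^2-34wy+63w+6y^2-9y), so (3w+5y-4) is a factor with cofactor -56w^2-34wy+63w+6y^2-9y.
The cofactor groups again: -56w^2-34wy+63w+6y^2-9y = -7w(8w+6y-9) + y(8w+6y-9); both groups contain (8w+6y-9), giving -(7w-y)(8w+6y-9).

-(3w+5y-4)(7w-y)(8w+6y-9)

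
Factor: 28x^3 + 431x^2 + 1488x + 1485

By the rational root theorem, x = -11 is a root, so (x + 11) is a factor; dividing leaves 28x^2 + 123x + 135.
The remaining quadratic factors as (4x + 9)(7x + 15).

(4x + 9)(7x + 15)(x + 11)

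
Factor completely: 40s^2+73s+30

Need a pair with product 40·30 = 1200 and sum 73: that's 48 and 25.
Split the middle term: 40s^2+48s + 25s+30 = 8s(5s+6) + 5(5s+6).

(5s+6)(8s+5)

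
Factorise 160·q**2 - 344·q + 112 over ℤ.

8·(4·q - 7)·(5·q - 2)

Pull out the common factor 8, then factor the remaining trinomial.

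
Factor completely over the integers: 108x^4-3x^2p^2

Every term has a factor of 3x^2. Then 36x^2-p^2 = (6x)² − (p)².

3x^2(6x-p)(6x+p)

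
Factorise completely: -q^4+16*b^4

Write as (4*b^2)² − (q^2)², then factor 4*b^2-q^2 once more.

(2*b+q)*(2*b-q)*(4*b^2+q^2)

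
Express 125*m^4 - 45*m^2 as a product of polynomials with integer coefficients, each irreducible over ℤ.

5*m^2*(5*m + 3)*(5*m - 3)

Factor out 5*m^2, leaving 25*m^2 - 9, which is a difference of two squares.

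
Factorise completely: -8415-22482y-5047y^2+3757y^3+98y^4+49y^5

Testing divisors of the constant over divisors of the leading coefficient, y = -11/7 is a root, so (7y+11) is a factor; dividing leaves 7y^4+3y^3+532y^2-1557y-765.
Continuing, y = 3 is a root, so (y-3) divides it; the quotient is 7y^3+24y^2+604y+255.
Then y = -3/7 is a root, giving the factor (7y+3) and quotient y^2+3y+85.
The quadratic y^2+3y+85 has discriminant -331 < 0 and is irreducible over ℤ.

(7y+11)(7y+3)(y-3)(y^2+3y+85)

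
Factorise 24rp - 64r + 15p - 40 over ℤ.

Group as (24rp - 64r) + (15p - 40) = 8r(3p - 8) + 5(3p - 8).
Both groups share the factor (3p - 8).

(3p - 8)(8r + 5)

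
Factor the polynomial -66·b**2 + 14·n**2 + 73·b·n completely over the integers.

Group: -11·b·(6·b + n) + 14·n·(6·b + n); both groups contain (6·b + n).

-(11·b - 14·n)·(6·b + n)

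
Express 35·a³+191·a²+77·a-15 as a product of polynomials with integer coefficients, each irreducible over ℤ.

(5·a+3)·(7·a-1)·(a+5)

Testing divisors of the constant over divisors of the leading coefficient, a = -3/5 is a root, giving the factor (5·a+3) and quotient 7·a²+34·a-5.
The remaining quadratic factors as (7·a-1)(a+5).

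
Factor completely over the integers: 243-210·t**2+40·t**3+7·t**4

Trying the rational-root candidates, t = -1 is a root, so (t+1) is a factor; dividing leaves 7·t**3+33·t**2-243·t+243.
Then t = -9 is a root, so (t+9) divides it; the quotient is 7·t**2-30·t+27.
The remaining quadratic factors as (t-3)(7·t-9).

(7·t-9)·(t+1)·(t+9)·(t-3)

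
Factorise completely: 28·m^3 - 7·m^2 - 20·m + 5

(4·m - 1)·(7·m^2 - 5)

Group as (28·m^3 - 20·m) + (-7·m^2 + 5) = 4·m·(7·m^2 - 5) - (7·m^2 - 5).
Both groups share the factor (7·m^2 - 5).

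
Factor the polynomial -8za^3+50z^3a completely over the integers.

Factor out 2za, leaving 25z^2-4a^2, which is a difference of two squares.

2az(5z-2a)(5z+2a)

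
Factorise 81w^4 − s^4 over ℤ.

(3w − s)(3w + s)(9w^2 + s^2)

Write as (9w^2)² − (s^2)², then factor 9w^2 − s^2 once more.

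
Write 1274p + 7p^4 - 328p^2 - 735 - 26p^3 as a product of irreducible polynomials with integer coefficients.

Testing divisors of the constant over divisors of the leading coefficient, p = -7 is a root, so (p + 7) is a factor; dividing leaves 7p^3 - 75p^2 + 197p - 105.
Then p = 5/7 is a root, so (7p - 5) divides it; the quotient is p^2 - 10p + 21.
The remaining quadratic factors as (p - 3)(p - 7).

(7p - 5)(p + 7)(p - 3)(p - 7)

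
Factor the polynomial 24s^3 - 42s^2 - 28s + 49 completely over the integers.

(4s - 7)(6s^2 - 7)

Group as (24s^3 - 28s) + (-42s^2 + 49) = 4s(6s^2 - 7) - 7(6s^2 - 7).
Both groups share the factor (6s^2 - 7).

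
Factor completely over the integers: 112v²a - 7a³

Every term has a factor of 7a. Then 16v² - a² = (4v)² − (a)².

7a(4v - a)(4v + a)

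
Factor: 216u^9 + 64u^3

Every term has a factor of 8u^3; factoring it out leaves 27u^6 + 8.
Recognize a sum of cubes with the parts 2 and 3u^2.

8u^3(3u^2 + 2)(9u^4 - 6u^2 + 4)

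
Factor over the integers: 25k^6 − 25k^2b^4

25k^2(k − b)(k + b)(k^2 + b^2)

Every term has a factor of 25k^2; factoring it out leaves k^4 − b^4.
Recognize a difference of squares with the parts k^2 and b^2.
k^2 − b^2 is again a difference of squares: (k − b)(k + b).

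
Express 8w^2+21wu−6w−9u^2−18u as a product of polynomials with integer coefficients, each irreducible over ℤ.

Group: 8w(w+3u) + (−3u−6)(w+3u); both groups contain (w+3u).

(8w−3u−6)(w+3u)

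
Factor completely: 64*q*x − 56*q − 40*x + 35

Group as (64*q*x − 56*q) + (−40*x + 35) = 8*q*(8*x − 7) − 5*(8*x − 7).
Both groups share the factor (8*x − 7).

(8*q − 5)*(8*x − 7)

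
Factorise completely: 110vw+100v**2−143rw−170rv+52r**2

(13r−10v)(4r−10v−11w)

Group: 13r(4r−10v−11w) − 10v(4r−10v−11w); both groups contain (4r−10v−11w).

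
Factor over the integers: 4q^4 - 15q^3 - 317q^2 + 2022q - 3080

Trying the rational-root candidates, q = -10 is a root, giving the factor (q + 10) and quotient 4q^3 - 55q^2 + 233q - 308.
Continuing, q = 4 is a root, giving the factor (q - 4) and quotient 4q^2 - 39q + 77.
The remaining quadratic factors as (q - 7)(4q - 11).

(4q - 11)(q + 10)(q - 4)(q - 7)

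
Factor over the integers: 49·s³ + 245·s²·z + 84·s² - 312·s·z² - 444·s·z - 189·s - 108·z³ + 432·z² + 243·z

(7·s + 2·z - 9)·(7·s - 9·z)·(s + 6·z + 3)

Group: 7·s·(7·s² + 33·s·z + 21·s - 54·z² - 27·z) + (2·z - 9)·(7·s² + 33·s·z + 21·s - 54·z² - 27·z); both groups contain (7·s² + 33·s·z + 21·s - 54·z² - 27·z), so (7·s + 2·z - 9) is a factor with cofactor 7·s² + 33·s·z + 21·s - 54·z² - 27·z.
The cofactor groups again: 7·s² + 33·s·z + 21·s - 54·z² - 27·z = 7·s·(s + 6·z + 3) - 9·z·(s + 6·z + 3); both groups contain (s + 6·z + 3), giving (7·s - 9·z)·(s + 6·z + 3).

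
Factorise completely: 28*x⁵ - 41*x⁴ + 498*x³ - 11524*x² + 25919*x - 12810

(4*x - 7)*(7*x - 5)*(x - 6)*(x² + 7*x + 61)

Among the possible rational roots, x = 6 is a root, so (x - 6) divides it; the quotient is 28*x⁴ + 127*x³ + 1260*x² - 3964*x + 2135.
Continuing, x = 7/4 is a root, giving the factor (4*x - 7) and quotient 7*x³ + 44*x² + 392*x - 305.
Then x = 5/7 is a root, giving the factor (7*x - 5) and quotient x² + 7*x + 61.
The quadratic x² + 7*x + 61 has discriminant -195 < 0 and is irreducible over ℤ.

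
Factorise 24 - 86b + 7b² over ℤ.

Need a pair with product 7·24 = 168 and sum -86: that's -2 and -84.
Split the middle term: 7b² - 2b - 84b + 24 = b(7b - 2) - 12(7b - 2).

(7b - 2)(b - 12)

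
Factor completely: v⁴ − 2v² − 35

(v² + 5)(v² − 7)

Substitute u = v² to get a quadratic in u, then factor.
v² + 5 is irreducible over ℤ (always positive, so no real roots).
v² − 7 is irreducible over ℤ (7 is not a perfect square).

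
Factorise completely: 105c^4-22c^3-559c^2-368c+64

(3c-8)(5c+8)(7c-1)(c+1)

Testing divisors of the constant over divisors of the leading coefficient, c = 1/7 is a root, giving the factor (7c-1) and quotient 15c^3-c^2-80c-64.
Continuing, c = -8/5 is a root, so (5c+8) is a factor; dividing leaves 3c^2-5c-8.
The remaining quadratic factors as (3c-8)(c+1).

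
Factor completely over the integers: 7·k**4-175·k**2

Every term has a factor of 7·k**2. Then k**2-25 = (k)² − (5)².

7·k**2·(k+5)·(k-5)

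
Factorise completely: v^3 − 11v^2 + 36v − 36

Among the possible rational roots, v = 6 is a root, so (v − 6) divides it; the quotient is v^2 − 5v + 6.
The remaining quadratic factors as (v − 2)(v − 3).

(v − 2)(v − 3)(v − 6)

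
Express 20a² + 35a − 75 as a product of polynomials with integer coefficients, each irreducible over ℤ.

5(4a − 5)(a + 3)

Pull out the common factor 5, then factor the remaining trinomial.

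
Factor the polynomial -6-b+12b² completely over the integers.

Need a pair with product 12·(-6) = -72 and sum -1: that's -9 and 8.
Split the middle term: 12b²-9b + 8b-6 = 3b(4b-3) + 2(4b-3).

(3b+2)(4b-3)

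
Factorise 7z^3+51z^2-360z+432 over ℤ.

(7z-12)(z+12)(z-3)

Trying the rational-root candidates, z = 12/7 is a root, giving the factor (7z-12) and quotient z^2+9z-36.
The remaining quadratic factors as (z+12)(z-3).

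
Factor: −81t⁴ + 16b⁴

(2b + 3t)(2b − 3t)(4b² + 9t²)

Write as (4b²)² − (9t²)², then factor 4b² − 9t² once more.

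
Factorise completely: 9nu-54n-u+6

(9n-1)(u-6)

Group as (9nu-54n) + (-u+6) = 9n(u-6) - (u-6).
Both groups share the factor (u-6).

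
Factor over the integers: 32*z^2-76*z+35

(4*z-7)*(8*z-5)

Need a pair with product 32·35 = 1120 and sum -76: that's -56 and -20.
Split the middle term: 32*z^2-56*z - 20*z+35 = 8*z*(4*z-7) - 5*(4*z-7).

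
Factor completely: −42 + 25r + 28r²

Need a pair with product 28·(−42) = −1176 and sum 25: that's 49 and −24.
Split the middle term: 28r² + 49r − 24r − 42 = 7r(4r + 7) − 6(4r + 7).

(4r + 7)(7r − 6)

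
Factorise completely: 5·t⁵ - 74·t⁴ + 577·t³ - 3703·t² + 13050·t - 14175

(5·t - 9)·(t - 5)·(t - 7)·(t² - t + 45)

Among the possible rational roots, t = 9/5 is a root, giving the factor (5·t - 9) and quotient t⁴ - 13·t³ + 92·t² - 575·t + 1575.
Then t = 5 is a root, so (t - 5) is a factor; dividing leaves t³ - 8·t² + 52·t - 315.
Next, t = 7 is a root, so (t - 7) divides it; the quotient is t² - t + 45.
The quadratic t² - t + 45 has discriminant -179 < 0 and is irreducible over ℤ.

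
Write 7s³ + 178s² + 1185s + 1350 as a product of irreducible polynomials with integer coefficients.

By the rational root theorem, s = -9 is a root, so (s + 9) is a factor; dividing leaves 7s² + 115s + 150.
The remaining quadratic factors as (7s + 10)(s + 15).

(7s + 10)(s + 15)(s + 9)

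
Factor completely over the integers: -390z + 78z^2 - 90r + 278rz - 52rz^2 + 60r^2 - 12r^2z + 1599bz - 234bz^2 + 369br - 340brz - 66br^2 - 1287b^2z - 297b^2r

-(11b + 2z - 10)(3r + 13z)(9b + 2r - 3)

Group: 11b(-27br - 117bz - 6r^2 - 26rz + 9r + 39z) + (2z - 10)(-27br - 117bz - 6r^2 - 26rz + 9r + 39z); both groups contain (-27br - 117bz - 6r^2 - 26rz + 9r + 39z), so (11b + 2z - 10) is a factor with cofactor -27br - 117bz - 6r^2 - 26rz + 9r + 39z.
The cofactor groups again: -27br - 117bz - 6r^2 - 26rz + 9r + 39z = -3r(9b + 2r - 3) - 13z(9b + 2r - 3); both groups contain (9b + 2r - 3), giving -(3r + 13z)(9b + 2r - 3).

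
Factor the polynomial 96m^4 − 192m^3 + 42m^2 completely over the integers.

Pull out the common factor 6m^2, then factor the remaining trinomial.

6m^2(4m − 1)(4m − 7)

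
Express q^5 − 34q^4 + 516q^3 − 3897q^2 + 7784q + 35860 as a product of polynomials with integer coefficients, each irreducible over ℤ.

Among the possible rational roots, q = 10 is a root, so (q − 10) divides it; the quotient is q^4 − 24q^3 + 276q^2 − 1137q − 3586.
Next, q = 11 is a root, so (q − 11) is a factor; dividing leaves q^3 − 13q^2 + 133q + 326.
Next, q = −2 is a root, so (q + 2) is a factor; dividing leaves q^2 − 15q + 163.
The quadratic q^2 − 15q + 163 has discriminant −427 < 0 and is irreducible over ℤ.

(q + 2)(q − 10)(q − 11)(q^2 − 15q + 163)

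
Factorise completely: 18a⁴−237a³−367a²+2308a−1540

(3a+11)(6a−5)(a−14)(a−2)

Among the possible rational roots, a = 14 is a root, giving the factor (a−14) and quotient 18a³+15a²−157a+110.
Next, a = −11/3 is a root, giving the factor (3a+11) and quotient 6a²−17a+10.
The remaining quadratic factors as (a−2)(6a−5).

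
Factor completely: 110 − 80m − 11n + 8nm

(8m − 11)(n − 10)

Group as (8nm − 11n) + (−80m + 110) = n(8m − 11) − 10(8m − 11).
Both groups share the factor (8m − 11).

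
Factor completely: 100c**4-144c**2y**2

Factor out 4c**2, leaving 25c**2-36y**2, which is a difference of two squares.

4c**2(5c+6y)(5c-6y)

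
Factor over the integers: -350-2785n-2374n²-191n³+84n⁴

(3n+10)(4n+5)(7n+1)(n-7)

Trying the rational-root candidates, n = -1/7 is a root, giving the factor (7n+1) and quotient 12n³-29n²-335n-350.
Next, n = 7 is a root, so (n-7) divides it; the quotient is 12n²+55n+50.
The remaining quadratic factors as (4n+5)(3n+10).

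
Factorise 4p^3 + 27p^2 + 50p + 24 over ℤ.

Among the possible rational roots, p = -2 is a root, so (p + 2) divides it; the quotient is 4p^2 + 19p + 12.
The remaining quadratic factors as (4p + 3)(p + 4).

(4p + 3)(p + 2)(p + 4)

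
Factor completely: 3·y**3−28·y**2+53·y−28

(3·y−4)·(y−1)·(y−7)

Among the possible rational roots, y = 7 is a root, so (y−7) divides it; the quotient is 3·y**2−7·y+4.
The remaining quadratic factors as (3·y−4)(y−1).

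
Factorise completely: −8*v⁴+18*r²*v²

2*v²*(3*r+2*v)*(3*r−2*v)

Pull out the common factor 2*v²; 9*r²−4*v² is a difference of squares.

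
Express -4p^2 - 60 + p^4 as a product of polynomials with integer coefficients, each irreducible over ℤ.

Substitute u = p^2 to get a quadratic in u, then factor.
p^2 + 6 is irreducible over ℤ (always positive, so no real roots).
p^2 - 10 is irreducible over ℤ (10 is not a perfect square).

(p^2 + 6)(p^2 - 10)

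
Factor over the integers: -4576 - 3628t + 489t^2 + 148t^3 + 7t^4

Testing divisors of the constant over divisors of the leading coefficient, t = -11 is a root, so (t + 11) divides it; the quotient is 7t^3 + 71t^2 - 292t - 416.
Then t = -13 is a root, giving the factor (t + 13) and quotient 7t^2 - 20t - 32.
The remaining quadratic factors as (t - 4)(7t + 8).

(7t + 8)(t + 11)(t + 13)(t - 4)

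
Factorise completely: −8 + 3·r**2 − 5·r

(3·r − 8)·(r + 1)

Need a pair with product 3·(−8) = −24 and sum −5: that's −8 and 3.
Split the middle term: 3·r**2 − 8·r + 3·r − 8 = r·(3·r − 8) + (3·r − 8).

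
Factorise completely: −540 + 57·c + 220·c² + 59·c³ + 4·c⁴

(4·c − 5)·(c + 3)·(c + 4)·(c + 9)

Trying the rational-root candidates, c = 5/4 is a root, giving the factor (4·c − 5) and quotient c³ + 16·c² + 75·c + 108.
Then c = −4 is a root, so (c + 4) divides it; the quotient is c² + 12·c + 27.
The remaining quadratic factors as (c + 9)(c + 3).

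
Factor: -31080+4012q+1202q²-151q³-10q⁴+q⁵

Testing divisors of the constant over divisors of the leading coefficient, q = -6 is a root, so (q+6) is a factor; dividing leaves q⁴-16q³-55q²+1532q-5180.
Continuing, q = -10 is a root, so (q+10) is a factor; dividing leaves q³-26q²+205q-518.
Then q = 14 is a root, so (q-14) divides it; the quotient is q²-12q+37.
The quadratic q²-12q+37 has discriminant -4 < 0 and is irreducible over ℤ.

(q+10)(q+6)(q-14)(q²-12q+37)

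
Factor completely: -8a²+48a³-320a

Pull out the common factor 8a, then factor the remaining trinomial.

8a(2a+5)(3a-8)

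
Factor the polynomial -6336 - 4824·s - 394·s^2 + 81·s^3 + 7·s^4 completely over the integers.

Testing divisors of the constant over divisors of the leading coefficient, s = -11/7 is a root, so (7·s + 11) is a factor; dividing leaves s^3 + 10·s^2 - 72·s - 576.
Then s = 8 is a root, giving the factor (s - 8) and quotient s^2 + 18·s + 72.
The remaining quadratic factors as (s + 6)(s + 12).

(7·s + 11)·(s + 12)·(s + 6)·(s - 8)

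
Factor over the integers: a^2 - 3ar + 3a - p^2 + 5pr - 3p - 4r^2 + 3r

Group: a(a + p - 4r + 3) + (-p + r)(a + p - 4r + 3); both groups contain (a + p - 4r + 3).

(a + p - 4r + 3)(a - p + r)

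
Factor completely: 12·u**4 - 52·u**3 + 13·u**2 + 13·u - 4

By the rational root theorem, u = 1/3 is a root, so (3·u - 1) is a factor; dividing leaves 4·u**3 - 16·u**2 - u + 4.
Next, u = -1/2 is a root, giving the factor (2·u + 1) and quotient 2·u**2 - 9·u + 4.
The remaining quadratic factors as (u - 4)(2·u - 1).

(2·u + 1)·(2·u - 1)·(3·u - 1)·(u - 4)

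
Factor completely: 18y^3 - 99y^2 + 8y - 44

(2y - 11)(9y^2 + 4)

Group as (18y^3 + 8y) + (-99y^2 - 44) = 2y(9y^2 + 4) - 11(9y^2 + 4).
Both groups share the factor (9y^2 + 4).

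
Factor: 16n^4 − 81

Difference of squares twice: with A = 2n and B = 3, A⁴ − B⁴ = (A² − B²)(A² + B²), and A² − B² factors again.

(2n + 3)(2n − 3)(4n^2 + 9)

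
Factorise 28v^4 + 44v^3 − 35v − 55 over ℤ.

Group as (28v^4 − 35v) + (44v^3 − 55) = 7v(4v^3 − 5) + 11(4v^3 − 5).
Both groups share the factor (4v^3 − 5).

(7v + 11)(4v^3 − 5)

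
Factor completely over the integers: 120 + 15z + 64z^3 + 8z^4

(z + 8)(8z^3 + 15)

Group as (8z^4 + 15z) + (64z^3 + 120) = z(8z^3 + 15) + 8(8z^3 + 15).
Both groups share the factor (8z^3 + 15).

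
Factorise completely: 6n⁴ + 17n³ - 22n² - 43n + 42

(6n - 7)(n + 2)(n + 3)(n - 1)

By the rational root theorem, n = -2 is a root, so (n + 2) is a factor; dividing leaves 6n³ + 5n² - 32n + 21.
Next, n = -3 is a root, so (n + 3) is a factor; dividing leaves 6n² - 13n + 7.
The remaining quadratic factors as (6n - 7)(n - 1).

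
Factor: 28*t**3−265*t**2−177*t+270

Testing divisors of the constant over divisors of the leading coefficient, t = 10 is a root, so (t−10) is a factor; dividing leaves 28*t**2+15*t−27.
The remaining quadratic factors as (7*t+9)(4*t−3).

(4*t−3)*(7*t+9)*(t−10)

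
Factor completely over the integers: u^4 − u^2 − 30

Substitute w = u^2 to get a quadratic in w, then factor.
u^2 + 5 is irreducible over ℤ (always positive, so no real roots).
u^2 − 6 is irreducible over ℤ (6 is not a perfect square).

(u^2 + 5)(u^2 − 6)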